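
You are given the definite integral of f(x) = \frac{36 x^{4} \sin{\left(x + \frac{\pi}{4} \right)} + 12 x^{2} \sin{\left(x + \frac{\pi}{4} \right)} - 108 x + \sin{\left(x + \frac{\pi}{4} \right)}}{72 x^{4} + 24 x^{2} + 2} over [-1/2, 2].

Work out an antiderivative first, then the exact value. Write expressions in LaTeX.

For F(x) to be correct the identity F'(x) - f(x) = 0 must hold.
F(x) = \frac{- 6 x^{2} \cos{\left(x + \frac{\pi}{4} \right)} - \cos{\left(x + \frac{\pi}{4} \right)} + 9}{12 x^{2} + 2} is an antiderivative of f.
Check: d/dx[\frac{- 6 x^{2} \cos{\left(x + \frac{\pi}{4} \right)} - \cos{\left(x + \frac{\pi}{4} \right)} + 9}{12 x^{2} + 2}] = \frac{36 x^{4} \sin{\left(x + \frac{\pi}{4} \right)} + 12 x^{2} \sin{\left(x + \frac{\pi}{4} \right)} - 108 x + \sin{\left(x + \frac{\pi}{4} \right)}}{72 x^{4} + 24 x^{2} + 2} = f(x).
F(2) = \frac{9}{50} - \frac{\cos{\left(\frac{\pi}{4} + 2 \right)}}{2}; F(-1/2) = \frac{9}{5} - \frac{\sin{\left(\frac{1}{2} + \frac{\pi}{4} \right)}}{2}.
Integral = F(2) - F(-1/2) = - \frac{81}{50} - \frac{\cos{\left(\frac{\pi}{4} + 2 \right)}}{2} + \frac{\sin{\left(\frac{1}{2} + \frac{\pi}{4} \right)}}{2}.

Antiderivative: F(x) = \frac{- 6 x^{2} \cos{\left(x + \frac{\pi}{4} \right)} - \cos{\left(x + \frac{\pi}{4} \right)} + 9}{12 x^{2} + 2}; value = - \frac{81}{50} - \frac{\cos{\left(\frac{\pi}{4} + 2 \right)}}{2} + \frac{\sin{\left(\frac{1}{2} + \frac{\pi}{4} \right)}}{2}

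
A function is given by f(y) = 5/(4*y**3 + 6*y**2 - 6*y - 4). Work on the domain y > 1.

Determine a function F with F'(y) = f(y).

Factor the denominator (2*(y - 1)*(y + 2)*(2*y + 1)) and decompose: f = -10/(9*(2*y + 1)) + 5/(18*(y + 2)) + 5/(18*(y - 1)); each piece integrates to a log, atan, or power term.
Check: d/dy[-5*(2*log(2*y + 1) - log(y**2 + y - 2))/18] = 5/(4*y**3 + 6*y**2 - 6*y - 4) = f(y).

An antiderivative is F(y) = -5*(2*log(2*y + 1) - log(y**2 + y - 2))/18.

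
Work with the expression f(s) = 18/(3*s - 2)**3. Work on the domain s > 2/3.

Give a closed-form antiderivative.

For F(s) to be correct the identity F'(s) - f(s) = 0 must hold.
Check: d/ds[-3/(3*s - 2)**2] = 18/(27*s**3 - 54*s**2 + 36*s - 8), which equals f(s).

An antiderivative is F(s) = -3/(3*s - 2)**2.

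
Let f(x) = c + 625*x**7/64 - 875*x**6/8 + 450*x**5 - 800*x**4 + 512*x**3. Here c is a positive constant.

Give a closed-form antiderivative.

The integrand splits into summands that can be handled one at a time.
Check: d/dx[c*x + 625*x**8/512 - 125*x**7/8 + 75*x**6 - 160*x**5 + 128*x**4] = c + 625*x**7/64 - 875*x**6/8 + 450*x**5 - 800*x**4 + 512*x**3 = f(x).

An antiderivative is F(x) = c*x + 625*x**8/512 - 125*x**7/8 + 75*x**6 - 160*x**5 + 128*x**4.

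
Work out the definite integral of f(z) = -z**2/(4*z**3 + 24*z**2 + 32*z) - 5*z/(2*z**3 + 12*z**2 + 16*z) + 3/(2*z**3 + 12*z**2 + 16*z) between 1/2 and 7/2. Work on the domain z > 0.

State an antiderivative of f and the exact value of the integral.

Factor the denominator (4*z*(z + 2)*(z + 4)) and decompose: f = 15/(16*(z + 4)) - 11/(8*(z + 2)) + 3/(16*z); each piece integrates to a log, atan, or power term.
F(z) = 3*log(z)/16 - 11*log(z + 2)/8 + 15*log(z + 4)/16 is an antiderivative of f.
Check: d/dz[3*log(z)/16 - 11*log(z + 2)/8 + 15*log(z + 4)/16] = (-z**2 - 10*z + 6)/(4*z**3 + 24*z**2 + 32*z), which equals f(z).
F(7/2) = -11*log(11/2)/8 + 3*log(7/2)/16 + 15*log(15/2)/16; F(1/2) = -11*log(5/2)/8 - 3*log(2)/16 + 15*log(9/2)/16.
Integral = F(7/2) - F(1/2) = -11*log(11/2)/8 - 15*log(9/2)/16 + 3*log(2)/16 + 3*log(7/2)/16 + 11*log(5/2)/8 + 15*log(15/2)/16.

Antiderivative: F(z) = 3*log(z)/16 - 11*log(z + 2)/8 + 15*log(z + 4)/16; value = -11*log(11/2)/8 - 15*log(9/2)/16 + 3*log(2)/16 + 3*log(7/2)/16 + 11*log(5/2)/8 + 15*log(15/2)/16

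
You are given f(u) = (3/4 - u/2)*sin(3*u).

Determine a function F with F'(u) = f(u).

Any candidate F(u) must reproduce f(u) exactly when differentiated.
Check: d/du[(6*u*cos(3*u) - 2*sin(3*u) - 9*cos(3*u))/36] = -u*sin(3*u)/2 + 3*sin(3*u)/4, which equals f(u).

An antiderivative is F(u) = (6*u*cos(3*u) - 2*sin(3*u) - 9*cos(3*u))/36.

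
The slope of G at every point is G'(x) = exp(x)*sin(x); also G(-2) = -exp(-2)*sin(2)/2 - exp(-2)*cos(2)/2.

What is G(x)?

G(x) = (sin(x) - cos(x))*exp(x)/2

The proposed G(x) is checked by its d/dx: the result must match the given G'(x).
A general antiderivative is exp(x)*sin(x)/2 - exp(x)*cos(x)/2 + C.
The condition gives C = -exp(-2)*sin(2)/2 - exp(-2)*cos(2)/2 - (-exp(-2)*sin(2)/2 - exp(-2)*cos(2)/2) = 0.
So G(x) = (sin(x) - cos(x))*exp(x)/2.
Check: d/dx[(sin(x) - cos(x))*exp(x)/2] = exp(x)*sin(x) = G'(x).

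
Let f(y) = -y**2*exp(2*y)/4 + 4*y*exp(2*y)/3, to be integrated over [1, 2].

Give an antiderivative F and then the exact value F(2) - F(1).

Recognize the product-rule pattern: f = u'v + uv' with u = -y**2/8 + 19*y/24 - 19/48, v = exp(2*y), so integration by parts undoes it.
F(y) = -(6*y**2 - 38*y + 19)*exp(2*y)/48 is an antiderivative of f.
Check: d/dy[-(6*y**2 - 38*y + 19)*exp(2*y)/48] = -y**2*exp(2*y)/4 + 4*y*exp(2*y)/3 = f(y).
F(2) = 11*exp(4)/16; F(1) = 13*exp(2)/48.
Integral = F(2) - F(1) = -13*exp(2)/48 + 11*exp(4)/16.

Antiderivative: F(y) = -(6*y**2 - 38*y + 19)*exp(2*y)/48; value = -13*exp(2)/48 + 11*exp(4)/16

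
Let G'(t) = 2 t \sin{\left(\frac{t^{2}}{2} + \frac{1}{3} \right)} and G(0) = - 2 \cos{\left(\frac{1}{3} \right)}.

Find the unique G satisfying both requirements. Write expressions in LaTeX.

The substitution u = \frac{t^{2}}{2} + \frac{1}{3} works: G'(t) is exactly (dG/du)*(du/dt) for that inner function.
A general antiderivative is - 2 \cos{\left(\frac{t^{2}}{2} + \frac{1}{3} \right)} + C.
The condition gives C = - 2 \cos{\left(\frac{1}{3} \right)} - (- 2 \cos{\left(\frac{1}{3} \right)}) = 0.
So G(t) = - 2 \cos{\left(\frac{t^{2}}{2} + \frac{1}{3} \right)}.
Check: d/dt[- 2 \cos{\left(\frac{t^{2}}{2} + \frac{1}{3} \right)}] = 2 t \sin{\left(\frac{t^{2}}{2} + \frac{1}{3} \right)} = G'(t).

G(t) = - 2 \cos{\left(\frac{t^{2}}{2} + \frac{1}{3} \right)}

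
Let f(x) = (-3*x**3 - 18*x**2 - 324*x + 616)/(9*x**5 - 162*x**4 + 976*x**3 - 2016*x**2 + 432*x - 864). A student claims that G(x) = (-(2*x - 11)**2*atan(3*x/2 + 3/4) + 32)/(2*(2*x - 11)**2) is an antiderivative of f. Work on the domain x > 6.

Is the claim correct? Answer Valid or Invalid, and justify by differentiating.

d/dx[G] = (-96*x**3 - 720*x**2 - 11016*x + 14372)/(288*x**5 - 4464*x**4 + 21584*x**3 - 25080*x**2 - 29766*x - 33275)
d/dx[G] - f(x) = (864*x**7 + 1512*x**6 + 94284*x**5 - 2467530*x**4 + 13949955*x**3 - 27904638*x**2 + 23281284*x + 8079992)/(2592*x**10 - 86832*x**9 + 1198512*x**8 - 8659800*x**7 + 33984890*x**6 - 65646087*x**5 + 40081398*x**4 - 1951280*x**3 + 75892608*x**2 + 11343024*x + 28749600) != 0.

Invalid: d/dx[G] - f = (864*x**7 + 1512*x**6 + 94284*x**5 - 2467530*x**4 + 13949955*x**3 - 27904638*x**2 + 23281284*x + 8079992)/(2592*x**10 - 86832*x**9 + 1198512*x**8 - 8659800*x**7 + 33984890*x**6 - 65646087*x**5 + 40081398*x**4 - 1951280*x**3 + 75892608*x**2 + 11343024*x + 28749600), which is not 0.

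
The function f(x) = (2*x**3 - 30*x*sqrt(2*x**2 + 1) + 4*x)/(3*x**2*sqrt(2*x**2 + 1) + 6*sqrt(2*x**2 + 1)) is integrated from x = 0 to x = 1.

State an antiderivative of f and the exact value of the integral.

Antiderivative: F(x) = sqrt(2*x**2 + 1)/3 - 5*log(x**2 + 2); value = -5*log(3) - 1/3 + sqrt(3)/3 + 5*log(2)

For F(x) to be correct the identity F'(x) - f(x) = 0 must hold.
F(x) = sqrt(2*x**2 + 1)/3 - 5*log(x**2 + 2) is an antiderivative of f.
Check: d/dx[sqrt(2*x**2 + 1)/3 - 5*log(x**2 + 2)] = (2*x**3 - 30*x*sqrt(2*x**2 + 1) + 4*x)/(3*x**2*sqrt(2*x**2 + 1) + 6*sqrt(2*x**2 + 1)) = f(x).
F(1) = -5*log(3) + sqrt(3)/3; F(0) = 1/3 - 5*log(2).
Integral = F(1) - F(0) = -5*log(3) - 1/3 + sqrt(3)/3 + 5*log(2).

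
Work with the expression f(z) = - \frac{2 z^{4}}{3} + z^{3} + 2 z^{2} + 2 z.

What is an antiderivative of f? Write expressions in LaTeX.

An antiderivative is F(z) = - \frac{z^{2} \left(8 z^{3} - 15 z^{2} - 40 z - 60\right)}{60}.

The integrand splits into summands that can be handled one at a time.
Check: d/dz[- \frac{z^{2} \left(8 z^{3} - 15 z^{2} - 40 z - 60\right)}{60}] = - \frac{2 z^{4}}{3} + z^{3} + 2 z^{2} + 2 z = f(z).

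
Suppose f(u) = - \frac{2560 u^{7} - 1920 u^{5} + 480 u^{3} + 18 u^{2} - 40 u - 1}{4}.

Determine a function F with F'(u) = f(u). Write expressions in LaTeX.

Recover f(u) by differentiating a candidate F(u); any mismatch rules it out.
Check: d/du[- 80 u^{8} + 80 u^{6} - 30 u^{4} - \frac{3 u^{3}}{2} + 5 u^{2} + \frac{u}{4}] = - 640 u^{7} + 480 u^{5} - 120 u^{3} - \frac{9 u^{2}}{2} + 10 u + \frac{1}{4}, which equals f(u).

An antiderivative is F(u) = - 80 u^{8} + 80 u^{6} - 30 u^{4} - \frac{3 u^{3}}{2} + 5 u^{2} + \frac{u}{4}.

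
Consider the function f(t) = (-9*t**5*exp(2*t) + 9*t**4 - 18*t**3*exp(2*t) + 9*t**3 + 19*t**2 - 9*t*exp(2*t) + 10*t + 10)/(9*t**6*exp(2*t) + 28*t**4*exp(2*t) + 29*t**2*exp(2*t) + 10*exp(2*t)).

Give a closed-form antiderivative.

Since d/dt undoes antidifferentiation here, F'(t) = f(t) is required of F(t).
Check: d/dt[(-(t**2 + 1)*exp(2*t)*log(3*t**2/2 + 5/3) - 1)*exp(-2*t)/(2*(t**2 + 1))] = (-9*t**5*exp(2*t) + 9*t**4 - 18*t**3*exp(2*t) + 9*t**3 + 19*t**2 - 9*t*exp(2*t) + 10*t + 10)/(9*t**6*exp(2*t) + 28*t**4*exp(2*t) + 29*t**2*exp(2*t) + 10*exp(2*t)) = f(t).

An antiderivative is F(t) = (-(t**2 + 1)*exp(2*t)*log(3*t**2/2 + 5/3) - 1)*exp(-2*t)/(2*(t**2 + 1)).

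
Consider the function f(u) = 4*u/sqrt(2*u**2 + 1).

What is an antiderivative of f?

An antiderivative is F(u) = 2*sqrt(2*u**2 + 1).

The substitution w = 2*u**2 + 1 works: f is exactly (dF/dw)*(dw/du) for that inner function.
Check: d/du[2*sqrt(2*u**2 + 1)] = 4*u/sqrt(2*u**2 + 1) = f(u).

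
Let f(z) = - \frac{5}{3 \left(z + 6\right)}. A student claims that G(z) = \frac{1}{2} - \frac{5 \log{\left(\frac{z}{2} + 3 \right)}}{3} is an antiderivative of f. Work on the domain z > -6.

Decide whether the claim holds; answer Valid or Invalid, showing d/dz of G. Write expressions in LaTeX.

d/dz[G] = - \frac{5}{3 z + 18}
This equals f(z) exactly, so the claim holds.

Valid. The derivative of G reproduces f.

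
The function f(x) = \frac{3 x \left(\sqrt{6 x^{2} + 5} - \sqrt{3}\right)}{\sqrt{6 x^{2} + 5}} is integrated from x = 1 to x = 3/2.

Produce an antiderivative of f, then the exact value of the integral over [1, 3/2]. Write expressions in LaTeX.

Antiderivative: F(x) = \frac{3 x^{2}}{2} - \frac{3 \sqrt{2 x^{2} + \frac{5}{3}}}{2}; value = - \frac{\sqrt{222}}{4} + \frac{15}{8} + \frac{\sqrt{33}}{2}

Any candidate F(x) must reproduce f(x) exactly when differentiated.
F(x) = \frac{3 x^{2}}{2} - \frac{3 \sqrt{2 x^{2} + \frac{5}{3}}}{2} is an antiderivative of f.
Check: d/dx[\frac{3 x^{2}}{2} - \frac{3 \sqrt{2 x^{2} + \frac{5}{3}}}{2}] = \frac{3 x \sqrt{6 x^{2} + 5} - 3 \sqrt{3} x}{\sqrt{6 x^{2} + 5}}, which equals f(x).
F(3/2) = \frac{27}{8} - \frac{\sqrt{222}}{4}; F(1) = \frac{3}{2} - \frac{\sqrt{33}}{2}.
Integral = F(3/2) - F(1) = - \frac{\sqrt{222}}{4} + \frac{15}{8} + \frac{\sqrt{33}}{2}.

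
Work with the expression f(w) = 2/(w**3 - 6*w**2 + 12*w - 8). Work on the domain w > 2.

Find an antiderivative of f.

Whatever form F(w) takes, F'(w) = f(w) is non-negotiable.
Check: d/dw[-1/(w**2 - 4*w + 4)] = 2/(w**3 - 6*w**2 + 12*w - 8) = f(w).

An antiderivative is F(w) = -1/(w**2 - 4*w + 4).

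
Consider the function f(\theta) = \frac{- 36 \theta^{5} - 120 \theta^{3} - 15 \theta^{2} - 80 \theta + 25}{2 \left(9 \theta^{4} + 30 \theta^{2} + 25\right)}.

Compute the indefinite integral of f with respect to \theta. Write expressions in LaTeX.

An antiderivative F(\theta) passes only if d/d\theta[F] lands on f(\theta) exactly.
Check: d/d\theta[\frac{- 18 \theta^{4} - 18 \theta^{2} + 15 \theta + 10}{18 \theta^{2} + 30}] = \frac{- 36 \theta^{5} - 120 \theta^{3} - 15 \theta^{2} - 80 \theta + 25}{18 \theta^{4} + 60 \theta^{2} + 50}, which equals f(\theta).

F(\theta) = \frac{- 18 \theta^{4} - 18 \theta^{2} + 15 \theta + 10}{18 \theta^{2} + 30} + C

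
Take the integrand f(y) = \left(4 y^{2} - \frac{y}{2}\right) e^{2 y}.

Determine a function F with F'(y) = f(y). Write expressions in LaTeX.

An antiderivative is F(y) = 2 y^{2} e^{2 y} - \frac{9 y e^{2 y}}{4} + \frac{9 e^{2 y}}{8}.

Recognize the product-rule pattern: f = u'v + uv' with u = 2 y^{2} - \frac{9 y}{4} + \frac{9}{8}, v = e^{2 y}, so integration by parts undoes it.
Check: d/dy[2 y^{2} e^{2 y} - \frac{9 y e^{2 y}}{4} + \frac{9 e^{2 y}}{8}] = 4 y^{2} e^{2 y} - \frac{y e^{2 y}}{2}, which equals f(y).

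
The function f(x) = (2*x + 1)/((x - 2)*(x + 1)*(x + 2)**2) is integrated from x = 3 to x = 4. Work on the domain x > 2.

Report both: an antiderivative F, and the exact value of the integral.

Antiderivative: F(x) = (5*(x + 2)*log(x - 2) + 16*(x + 2)*log(x + 1) - 21*(x + 2)*log(x + 2) + 36)/(48*(x + 2)); value = -7*log(6)/16 - log(4)/3 - 1/40 + 5*log(2)/48 + 37*log(5)/48

The denominator factors as (x - 2)*(x + 1)*(x + 2)**2; partial fractions split f into directly integrable pieces: -7/(16*(x + 2)) - 3/(4*(x + 2)**2) + 1/(3*(x + 1)) + 5/(48*(x - 2)).
F(x) = (5*(x + 2)*log(x - 2) + 16*(x + 2)*log(x + 1) - 21*(x + 2)*log(x + 2) + 36)/(48*(x + 2)) is an antiderivative of f.
Check: d/dx[(5*(x + 2)*log(x - 2) + 16*(x + 2)*log(x + 1) - 21*(x + 2)*log(x + 2) + 36)/(48*(x + 2))] = (2*x + 1)/(x**4 + 3*x**3 - 2*x**2 - 12*x - 8), which equals f(x).
F(4) = -7*log(6)/16 + 5*log(2)/48 + 1/8 + log(5)/3; F(3) = -7*log(5)/16 + 3/20 + log(4)/3.
Integral = F(4) - F(3) = -7*log(6)/16 - log(4)/3 - 1/40 + 5*log(2)/48 + 37*log(5)/48.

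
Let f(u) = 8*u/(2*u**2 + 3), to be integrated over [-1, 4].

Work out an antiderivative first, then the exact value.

Antiderivative: F(u) = 2*log(4*u**2 + 6); value = -2*log(10) + 2*log(70)

f matches the chain-rule pattern g'(h)*h' with inner function h(u) = 4*u**2 + 6; substituting w = h(u) collapses the integral.
F(u) = 2*log(4*u**2 + 6) is an antiderivative of f.
Check: d/du[2*log(4*u**2 + 6)] = 8*u/(2*u**2 + 3) = f(u).
F(4) = 2*log(70); F(-1) = 2*log(10).
Integral = F(4) - F(-1) = -2*log(10) + 2*log(70).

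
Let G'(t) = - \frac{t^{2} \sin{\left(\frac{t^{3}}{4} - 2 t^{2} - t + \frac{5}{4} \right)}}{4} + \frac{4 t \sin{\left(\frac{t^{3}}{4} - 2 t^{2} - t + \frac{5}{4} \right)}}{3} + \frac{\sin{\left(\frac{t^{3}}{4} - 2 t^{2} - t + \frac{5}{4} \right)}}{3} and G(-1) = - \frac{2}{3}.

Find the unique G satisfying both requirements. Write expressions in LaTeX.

The substitution u = \frac{t^{3}}{4} - 2 t^{2} - t + \frac{5}{4} works: G'(t) is exactly (dG/du)*(du/dt) for that inner function.
A general antiderivative is \frac{\cos{\left(\frac{t^{3}}{4} - 2 t^{2} - t + \frac{5}{4} \right)}}{3} + C.
The condition gives C = - \frac{2}{3} - (\frac{1}{3}) = -1.
So G(t) = \frac{\cos{\left(\frac{t^{3}}{4} - 2 t^{2} - t + \frac{5}{4} \right)}}{3} - 1.
Check: d/dt[\frac{\cos{\left(\frac{t^{3}}{4} - 2 t^{2} - t + \frac{5}{4} \right)}}{3} - 1] = - \frac{t^{2} \sin{\left(\frac{t^{3}}{4} - 2 t^{2} - t + \frac{5}{4} \right)}}{4} + \frac{4 t \sin{\left(\frac{t^{3}}{4} - 2 t^{2} - t + \frac{5}{4} \right)}}{3} + \frac{\sin{\left(\frac{t^{3}}{4} - 2 t^{2} - t + \frac{5}{4} \right)}}{3} = G'(t).

G(t) = \frac{\cos{\left(\frac{t^{3}}{4} - 2 t^{2} - t + \frac{5}{4} \right)}}{3} - 1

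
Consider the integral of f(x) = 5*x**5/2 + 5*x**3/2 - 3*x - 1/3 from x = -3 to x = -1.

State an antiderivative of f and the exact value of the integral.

The integrand splits into summands that can be handled one at a time.
F(x) = x*(10*x**5 + 15*x**3 - 36*x - 8)/24 is an antiderivative of f.
Check: d/dx[x*(10*x**5 + 15*x**3 - 36*x - 8)/24] = 5*x**5/2 + 5*x**3/2 - 3*x - 1/3 = f(x).
F(-1) = -1/8; F(-3) = 2735/8.
Integral = F(-1) - F(-3) = -342.

Antiderivative: F(x) = x*(10*x**5 + 15*x**3 - 36*x - 8)/24; value = -342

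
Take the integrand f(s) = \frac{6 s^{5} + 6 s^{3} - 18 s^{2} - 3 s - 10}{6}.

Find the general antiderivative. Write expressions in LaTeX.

Since d/ds undoes antidifferentiation here, F'(s) = f(s) is required of F(s).
Check: d/ds[\frac{s \left(2 s^{5} + 3 s^{3} - 12 s^{2} - 3 s - 20\right)}{12}] = s^{5} + s^{3} - 3 s^{2} - \frac{s}{2} - \frac{5}{3}, which equals f(s).

F(s) = \frac{s \left(2 s^{5} + 3 s^{3} - 12 s^{2} - 3 s - 20\right)}{12} + C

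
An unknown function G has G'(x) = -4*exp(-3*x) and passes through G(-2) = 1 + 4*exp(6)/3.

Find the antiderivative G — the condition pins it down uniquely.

Differentiate the proposed G(x) back; it has to land on the given G'(x).
A general antiderivative is 4*exp(-3*x)/3 + C.
The condition gives C = 1 + 4*exp(6)/3 - (4*exp(6)/3) = 1.
So G(x) = (3*exp(3*x) + 4)*exp(-3*x)/3.
Check: d/dx[(3*exp(3*x) + 4)*exp(-3*x)/3] = -4*exp(-3*x) = G'(x).

G(x) = (3*exp(3*x) + 4)*exp(-3*x)/3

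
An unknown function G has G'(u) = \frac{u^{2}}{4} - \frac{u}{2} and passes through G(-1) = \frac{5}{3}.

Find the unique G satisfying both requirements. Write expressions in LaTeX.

G(u) = \frac{u^{3}}{12} - \frac{u^{2}}{4} + 2

The integrand splits into summands that can be handled one at a time.
A general antiderivative is \frac{u^{3}}{12} - \frac{u^{2}}{4} + C.
The condition gives C = \frac{5}{3} - (- \frac{1}{3}) = 2.
So G(u) = \frac{u^{3}}{12} - \frac{u^{2}}{4} + 2.
Check: d/du[\frac{u^{3}}{12} - \frac{u^{2}}{4} + 2] = \frac{u^{2}}{4} - \frac{u}{2} = G'(u).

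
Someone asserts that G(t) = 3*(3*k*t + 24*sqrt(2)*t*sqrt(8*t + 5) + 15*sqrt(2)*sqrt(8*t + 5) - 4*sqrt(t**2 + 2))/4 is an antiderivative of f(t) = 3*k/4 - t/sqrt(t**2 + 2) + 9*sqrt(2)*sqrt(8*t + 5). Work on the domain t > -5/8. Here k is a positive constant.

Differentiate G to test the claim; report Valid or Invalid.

Invalid: d/dt[G] - f = sqrt(2)*(3*sqrt(2)*k*sqrt(t**2 + 2) - 4*sqrt(2)*t + 72*sqrt(8*t + 5)*sqrt(t**2 + 2))/(4*sqrt(t**2 + 2)), which is not 0.

d/dt[G] = (9*k*sqrt(8*t + 5)*sqrt(t**2 + 2) - 12*t*sqrt(8*t + 5) + 864*sqrt(2)*t*sqrt(t**2 + 2) + 540*sqrt(2)*sqrt(t**2 + 2))/(4*sqrt(8*t + 5)*sqrt(t**2 + 2))
d/dt[G] - f(t) = sqrt(2)*(3*sqrt(2)*k*sqrt(t**2 + 2) - 4*sqrt(2)*t + 72*sqrt(8*t + 5)*sqrt(t**2 + 2))/(4*sqrt(t**2 + 2)) != 0.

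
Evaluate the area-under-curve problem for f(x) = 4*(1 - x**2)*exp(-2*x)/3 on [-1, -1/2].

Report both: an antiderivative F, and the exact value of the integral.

Antiderivative: F(x) = (2*x**2 + 2*x - 1)*exp(-2*x)/3; value = -exp(1)/2 + exp(2)/3

f has the shape u'v + uv' for u = 2*x**2/3 + 2*x/3 - 1/3 and v = exp(-2*x) — it is the derivative of the product u*v.
F(x) = (2*x**2 + 2*x - 1)*exp(-2*x)/3 is an antiderivative of f.
Check: d/dx[(2*x**2 + 2*x - 1)*exp(-2*x)/3] = (4 - 4*x**2)*exp(-2*x)/3, which equals f(x).
F(-1/2) = -exp(1)/2; F(-1) = -exp(2)/3.
Integral = F(-1/2) - F(-1) = -exp(1)/2 + exp(2)/3.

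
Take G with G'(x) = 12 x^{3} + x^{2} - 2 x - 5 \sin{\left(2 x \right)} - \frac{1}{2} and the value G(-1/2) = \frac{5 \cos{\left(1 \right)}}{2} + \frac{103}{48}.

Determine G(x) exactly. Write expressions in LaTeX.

G(x) = \frac{18 x^{4} + 2 x^{3} - 6 x^{2} - 3 x + 15 \cos{\left(2 x \right)} + 12}{6}

Integrate term by term and add the pieces.
A general antiderivative is 3 x^{4} + \frac{x^{3}}{3} - x^{2} - \frac{x}{2} + \frac{5 \cos{\left(2 x \right)}}{2} + C.
The condition gives C = \frac{5 \cos{\left(1 \right)}}{2} + \frac{103}{48} - (\frac{7}{48} + \frac{5 \cos{\left(1 \right)}}{2}) = 2.
So G(x) = \frac{18 x^{4} + 2 x^{3} - 6 x^{2} - 3 x + 15 \cos{\left(2 x \right)} + 12}{6}.
Check: d/dx[\frac{18 x^{4} + 2 x^{3} - 6 x^{2} - 3 x + 15 \cos{\left(2 x \right)} + 12}{6}] = 12 x^{3} + x^{2} - 2 x - 5 \sin{\left(2 x \right)} - \frac{1}{2} = G'(x).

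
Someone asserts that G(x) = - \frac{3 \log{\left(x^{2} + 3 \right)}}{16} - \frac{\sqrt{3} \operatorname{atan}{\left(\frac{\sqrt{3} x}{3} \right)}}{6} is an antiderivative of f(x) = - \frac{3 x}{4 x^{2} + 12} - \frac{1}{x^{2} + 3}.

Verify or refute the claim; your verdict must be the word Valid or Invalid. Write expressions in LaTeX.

Invalid: d/dx[G] - f = \frac{3 x + 4}{8 x^{2} + 24}, which is not 0.

d/dx[G] = \frac{- 3 x - 4}{8 x^{2} + 24}
d/dx[G] - f(x) = \frac{3 x + 4}{8 x^{2} + 24} != 0.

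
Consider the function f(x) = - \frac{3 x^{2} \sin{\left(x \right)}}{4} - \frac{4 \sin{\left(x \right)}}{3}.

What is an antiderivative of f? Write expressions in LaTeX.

An antiderivative is F(x) = \frac{9 x^{2} \cos{\left(x \right)} - 18 x \sin{\left(x \right)} - 2 \cos{\left(x \right)}}{12}.

Integrate term by term and add the pieces.
Check: d/dx[\frac{9 x^{2} \cos{\left(x \right)} - 18 x \sin{\left(x \right)} - 2 \cos{\left(x \right)}}{12}] = - \frac{3 x^{2} \sin{\left(x \right)}}{4} - \frac{4 \sin{\left(x \right)}}{3} = f(x).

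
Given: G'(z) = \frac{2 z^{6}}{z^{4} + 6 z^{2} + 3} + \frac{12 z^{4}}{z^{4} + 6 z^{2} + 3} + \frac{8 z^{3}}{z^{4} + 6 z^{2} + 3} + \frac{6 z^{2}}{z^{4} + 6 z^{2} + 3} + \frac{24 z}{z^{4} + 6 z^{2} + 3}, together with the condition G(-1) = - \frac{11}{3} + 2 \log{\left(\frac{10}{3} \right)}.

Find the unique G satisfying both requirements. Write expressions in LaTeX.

Integrate term by term and add the pieces.
A general antiderivative is \frac{2 z^{3}}{3} + 2 \log{\left(\frac{z^{4}}{3} + 2 z^{2} + 1 \right)} - 4 + C.
The condition gives C = - \frac{11}{3} + 2 \log{\left(\frac{10}{3} \right)} - (- \frac{14}{3} + 2 \log{\left(\frac{10}{3} \right)}) = 1.
So G(z) = \frac{2 z^{3} + 6 \log{\left(\frac{z^{4}}{3} + 2 z^{2} + 1 \right)} - 9}{3}.
Check: d/dz[\frac{2 z^{3} + 6 \log{\left(\frac{z^{4}}{3} + 2 z^{2} + 1 \right)} - 9}{3}] = \frac{2 z^{6} + 12 z^{4} + 8 z^{3} + 6 z^{2} + 24 z}{z^{4} + 6 z^{2} + 3}, which equals G'(z).

G(z) = \frac{2 z^{3} + 6 \log{\left(\frac{z^{4}}{3} + 2 z^{2} + 1 \right)} - 9}{3}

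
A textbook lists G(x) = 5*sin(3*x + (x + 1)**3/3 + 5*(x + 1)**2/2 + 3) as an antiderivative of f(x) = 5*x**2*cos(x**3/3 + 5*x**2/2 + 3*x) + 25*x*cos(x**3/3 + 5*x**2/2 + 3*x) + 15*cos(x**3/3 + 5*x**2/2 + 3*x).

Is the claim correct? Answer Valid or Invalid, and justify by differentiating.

Invalid: d/dx[G] - f = -5*x**2*cos(x**3/3 + 5*x**2/2 + 3*x) + 5*x**2*cos(x**3/3 + 7*x**2/2 + 9*x + 35/6) - 25*x*cos(x**3/3 + 5*x**2/2 + 3*x) + 35*x*cos(x**3/3 + 7*x**2/2 + 9*x + 35/6) - 15*cos(x**3/3 + 5*x**2/2 + 3*x) + 45*cos(x**3/3 + 7*x**2/2 + 9*x + 35/6), which is not 0.

d/dx[G] = 5*x**2*cos(x**3/3 + 7*x**2/2 + 9*x + 35/6) + 35*x*cos(x**3/3 + 7*x**2/2 + 9*x + 35/6) + 45*cos(x**3/3 + 7*x**2/2 + 9*x + 35/6)
d/dx[G] - f(x) = -5*x**2*cos(x**3/3 + 5*x**2/2 + 3*x) + 5*x**2*cos(x**3/3 + 7*x**2/2 + 9*x + 35/6) - 25*x*cos(x**3/3 + 5*x**2/2 + 3*x) + 35*x*cos(x**3/3 + 7*x**2/2 + 9*x + 35/6) - 15*cos(x**3/3 + 5*x**2/2 + 3*x) + 45*cos(x**3/3 + 7*x**2/2 + 9*x + 35/6) != 0.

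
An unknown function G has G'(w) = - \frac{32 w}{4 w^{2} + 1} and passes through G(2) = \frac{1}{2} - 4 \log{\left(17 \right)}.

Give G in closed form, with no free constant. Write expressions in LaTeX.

G(w) = \frac{1}{2} - 4 \log{\left(4 w^{2} + 1 \right)}

G'(w) matches the chain-rule pattern g'(h)*h' with inner function h(w) = 4 w^{2} + 1; substituting u = h(w) collapses the integral.
A general antiderivative is - 4 \log{\left(4 w^{2} + 1 \right)} + C.
The condition gives C = \frac{1}{2} - 4 \log{\left(17 \right)} - (- 4 \log{\left(17 \right)}) = \frac{1}{2}.
So G(w) = \frac{1}{2} - 4 \log{\left(4 w^{2} + 1 \right)}.
Check: d/dw[\frac{1}{2} - 4 \log{\left(4 w^{2} + 1 \right)}] = - \frac{32 w}{4 w^{2} + 1} = G'(w).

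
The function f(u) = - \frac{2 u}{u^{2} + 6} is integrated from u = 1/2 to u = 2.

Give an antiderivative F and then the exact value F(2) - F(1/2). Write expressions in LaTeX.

Antiderivative: F(u) = - \log{\left(u^{2} + 6 \right)}; value = - \log{\left(10 \right)} + \log{\left(\frac{25}{4} \right)}

f matches the chain-rule pattern g'(h)*h' with inner function h(u) = u^{2} + 6; substituting w = h(u) collapses the integral.
F(u) = - \log{\left(u^{2} + 6 \right)} is an antiderivative of f.
Check: d/du[- \log{\left(u^{2} + 6 \right)}] = - \frac{2 u}{u^{2} + 6} = f(u).
F(2) = - \log{\left(10 \right)}; F(1/2) = - \log{\left(\frac{25}{4} \right)}.
Integral = F(2) - F(1/2) = - \log{\left(10 \right)} + \log{\left(\frac{25}{4} \right)}.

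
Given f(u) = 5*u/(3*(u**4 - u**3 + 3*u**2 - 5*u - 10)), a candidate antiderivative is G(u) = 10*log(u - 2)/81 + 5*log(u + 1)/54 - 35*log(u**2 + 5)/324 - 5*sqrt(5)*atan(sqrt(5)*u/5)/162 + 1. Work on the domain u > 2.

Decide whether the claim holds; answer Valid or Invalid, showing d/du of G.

d/du[G] = 5*u/(3*u**4 - 3*u**3 + 9*u**2 - 15*u - 30)
This equals f(u) exactly, so the claim holds.

Valid: G'(u) = f(u).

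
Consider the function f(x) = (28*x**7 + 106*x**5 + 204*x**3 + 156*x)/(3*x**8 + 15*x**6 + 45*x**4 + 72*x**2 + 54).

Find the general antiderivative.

For F(x) to be correct the identity F'(x) - f(x) = 0 must hold.
Check: d/dx[(3*log(2*x**4/3 + 2*x**2 + 2) + 4*log(x**4 + 2*x**2 + 6))/3] = (28*x**7 + 106*x**5 + 204*x**3 + 156*x)/(3*x**8 + 15*x**6 + 45*x**4 + 72*x**2 + 54) = f(x).

F(x) = (3*log(2*x**4/3 + 2*x**2 + 2) + 4*log(x**4 + 2*x**2 + 6))/3 + C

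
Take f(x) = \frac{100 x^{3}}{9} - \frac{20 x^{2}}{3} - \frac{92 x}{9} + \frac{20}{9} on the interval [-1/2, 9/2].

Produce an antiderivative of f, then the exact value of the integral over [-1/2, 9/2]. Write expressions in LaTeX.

Antiderivative: F(x) = \frac{\left(5 x^{2} - 2 x - 5\right)^{2}}{9}; value = 845

f matches the chain-rule pattern g'(h)*h' with inner function h(x) = \frac{5 x^{2}}{3} - \frac{2 x}{3} - \frac{5}{3}; substituting u = h(x) collapses the integral.
F(x) = \frac{\left(5 x^{2} - 2 x - 5\right)^{2}}{9} is an antiderivative of f.
Check: d/dx[\frac{\left(5 x^{2} - 2 x - 5\right)^{2}}{9}] = \frac{100 x^{3}}{9} - \frac{20 x^{2}}{3} - \frac{92 x}{9} + \frac{20}{9} = f(x).
F(9/2) = \frac{121801}{144}; F(-1/2) = \frac{121}{144}.
Integral = F(9/2) - F(-1/2) = 845.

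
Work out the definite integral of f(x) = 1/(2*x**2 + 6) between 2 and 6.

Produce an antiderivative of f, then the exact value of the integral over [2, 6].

Antiderivative: F(x) = sqrt(3)*atan(sqrt(3)*x/3)/6; value = -sqrt(3)*atan(2*sqrt(3)/3)/6 + sqrt(3)*atan(2*sqrt(3))/6

Differentiate the proposed F(x) back; it has to land on f(x) exactly.
F(x) = sqrt(3)*atan(sqrt(3)*x/3)/6 is an antiderivative of f.
Check: d/dx[sqrt(3)*atan(sqrt(3)*x/3)/6] = 1/(2*x**2 + 6) = f(x).
F(6) = sqrt(3)*atan(2*sqrt(3))/6; F(2) = sqrt(3)*atan(2*sqrt(3)/3)/6.
Integral = F(6) - F(2) = -sqrt(3)*atan(2*sqrt(3)/3)/6 + sqrt(3)*atan(2*sqrt(3))/6.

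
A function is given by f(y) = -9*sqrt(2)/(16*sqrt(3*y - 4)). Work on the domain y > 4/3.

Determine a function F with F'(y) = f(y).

Recover f(y) by differentiating a candidate F(y); any mismatch rules it out.
Check: d/dy[-3*sqrt(3*y/2 - 2)/4] = -9*sqrt(2)/(16*sqrt(3*y - 4)) = f(y).

An antiderivative is F(y) = -3*sqrt(3*y/2 - 2)/4.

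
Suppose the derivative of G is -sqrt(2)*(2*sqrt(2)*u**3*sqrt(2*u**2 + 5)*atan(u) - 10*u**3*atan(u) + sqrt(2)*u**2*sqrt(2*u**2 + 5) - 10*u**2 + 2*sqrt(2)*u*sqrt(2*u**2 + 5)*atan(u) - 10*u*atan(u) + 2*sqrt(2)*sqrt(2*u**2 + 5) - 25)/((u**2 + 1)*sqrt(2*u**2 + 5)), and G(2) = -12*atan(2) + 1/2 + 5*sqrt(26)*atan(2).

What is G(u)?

G'(u) has the shape v'r + vr' for v = -2*u**2 + 10*sqrt(u**2 + 5/2) - 4 and r = atan(u) — it is the derivative of the product v*r.
A general antiderivative is -2*(u**2 - 5*sqrt(u**2 + 5/2) + 2)*atan(u) + C.
The condition gives C = -12*atan(2) + 1/2 + 5*sqrt(26)*atan(2) - (-12*atan(2) + 5*sqrt(26)*atan(2)) = 1/2.
So G(u) = -(4*u**2*atan(u) - 10*sqrt(2)*sqrt(2*u**2 + 5)*atan(u) + 8*atan(u) - 1)/2.
Check: d/du[-(4*u**2*atan(u) - 10*sqrt(2)*sqrt(2*u**2 + 5)*atan(u) + 8*atan(u) - 1)/2] = (-4*u**3*sqrt(2*u**2 + 5)*atan(u) + 10*sqrt(2)*u**3*atan(u) - 2*u**2*sqrt(2*u**2 + 5) + 10*sqrt(2)*u**2 - 4*u*sqrt(2*u**2 + 5)*atan(u) + 10*sqrt(2)*u*atan(u) - 4*sqrt(2*u**2 + 5) + 25*sqrt(2))/(u**2*sqrt(2*u**2 + 5) + sqrt(2*u**2 + 5)), which equals G'(u).

G(u) = -(4*u**2*atan(u) - 10*sqrt(2)*sqrt(2*u**2 + 5)*atan(u) + 8*atan(u) - 1)/2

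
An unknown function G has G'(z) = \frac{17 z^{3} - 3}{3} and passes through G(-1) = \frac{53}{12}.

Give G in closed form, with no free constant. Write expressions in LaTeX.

Any candidate G(z) must reproduce the stated G'(z) exactly.
A general antiderivative is \frac{17 z^{4}}{12} - z + C.
The condition gives C = \frac{53}{12} - (\frac{29}{12}) = 2.
So G(z) = \frac{17 z^{4}}{12} - z + 2.
Check: d/dz[\frac{17 z^{4}}{12} - z + 2] = \frac{17 z^{3}}{3} - 1, which equals G'(z).

G(z) = \frac{17 z^{4}}{12} - z + 2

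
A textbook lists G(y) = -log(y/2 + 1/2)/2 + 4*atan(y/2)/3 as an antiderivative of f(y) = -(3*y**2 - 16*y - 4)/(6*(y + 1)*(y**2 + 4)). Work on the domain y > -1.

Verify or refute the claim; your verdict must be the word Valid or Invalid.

d/dy[G] = (-3*y**2 + 16*y + 4)/(6*y**3 + 6*y**2 + 24*y + 24)
This equals f(y) exactly, so the claim holds.

Valid - differentiating G returns exactly f.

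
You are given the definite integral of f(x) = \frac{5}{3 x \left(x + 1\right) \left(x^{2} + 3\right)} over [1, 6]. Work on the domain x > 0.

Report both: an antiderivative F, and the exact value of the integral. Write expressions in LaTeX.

Antiderivative: F(x) = \frac{5 \log{\left(x \right)}}{9} - \frac{5 \log{\left(x + 1 \right)}}{12} - \frac{5 \log{\left(x^{2} + 3 \right)}}{72} - \frac{5 \sqrt{3} \operatorname{atan}{\left(\frac{\sqrt{3} x}{3} \right)}}{36}; value = - \frac{5 \log{\left(7 \right)}}{12} - \frac{5 \sqrt{3} \operatorname{atan}{\left(2 \sqrt{3} \right)}}{36} - \frac{5 \log{\left(39 \right)}}{72} + \frac{5 \log{\left(4 \right)}}{72} + \frac{5 \sqrt{3} \pi}{216} + \frac{5 \log{\left(2 \right)}}{12} + \frac{5 \log{\left(6 \right)}}{9}

The denominator factors as 3 x \left(x + 1\right) \left(x^{2} + 3\right); partial fractions split f into directly integrable pieces: - \frac{5 \left(x + 3\right)}{36 \left(x^{2} + 3\right)} - \frac{5}{12 \left(x + 1\right)} + \frac{5}{9 x}.
F(x) = \frac{5 \log{\left(x \right)}}{9} - \frac{5 \log{\left(x + 1 \right)}}{12} - \frac{5 \log{\left(x^{2} + 3 \right)}}{72} - \frac{5 \sqrt{3} \operatorname{atan}{\left(\frac{\sqrt{3} x}{3} \right)}}{36} is an antiderivative of f.
Check: d/dx[\frac{5 \log{\left(x \right)}}{9} - \frac{5 \log{\left(x + 1 \right)}}{12} - \frac{5 \log{\left(x^{2} + 3 \right)}}{72} - \frac{5 \sqrt{3} \operatorname{atan}{\left(\frac{\sqrt{3} x}{3} \right)}}{36}] = \frac{5}{3 x^{4} + 3 x^{3} + 9 x^{2} + 9 x}, which equals f(x).
F(6) = - \frac{5 \log{\left(7 \right)}}{12} - \frac{5 \sqrt{3} \operatorname{atan}{\left(2 \sqrt{3} \right)}}{36} - \frac{5 \log{\left(39 \right)}}{72} + \frac{5 \log{\left(6 \right)}}{9}; F(1) = - \frac{5 \log{\left(2 \right)}}{12} - \frac{5 \sqrt{3} \pi}{216} - \frac{5 \log{\left(4 \right)}}{72}.
Integral = F(6) - F(1) = - \frac{5 \log{\left(7 \right)}}{12} - \frac{5 \sqrt{3} \operatorname{atan}{\left(2 \sqrt{3} \right)}}{36} - \frac{5 \log{\left(39 \right)}}{72} + \frac{5 \log{\left(4 \right)}}{72} + \frac{5 \sqrt{3} \pi}{216} + \frac{5 \log{\left(2 \right)}}{12} + \frac{5 \log{\left(6 \right)}}{9}.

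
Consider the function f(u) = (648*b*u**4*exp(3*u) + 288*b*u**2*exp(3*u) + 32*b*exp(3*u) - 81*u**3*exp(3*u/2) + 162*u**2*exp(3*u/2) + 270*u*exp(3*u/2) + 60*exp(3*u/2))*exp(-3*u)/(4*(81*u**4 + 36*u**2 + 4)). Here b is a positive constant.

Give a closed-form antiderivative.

An antiderivative is F(u) = (36*b*u**3*exp(3*u/2) + 8*b*u*exp(3*u/2) + 3*u - 8)*exp(-3*u/2)/(2*(9*u**2 + 2)).

Any candidate F(u) must reproduce f(u) exactly when differentiated.
Check: d/du[(36*b*u**3*exp(3*u/2) + 8*b*u*exp(3*u/2) + 3*u - 8)*exp(-3*u/2)/(2*(9*u**2 + 2))] = (648*b*u**4*exp(3*u/2) + 288*b*u**2*exp(3*u/2) + 32*b*exp(3*u/2) - 81*u**3 + 162*u**2 + 270*u + 60)/(324*u**4*exp(3*u/2) + 144*u**2*exp(3*u/2) + 16*exp(3*u/2)), which equals f(u).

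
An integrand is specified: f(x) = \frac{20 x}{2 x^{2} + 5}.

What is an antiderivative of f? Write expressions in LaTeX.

f matches the chain-rule pattern g'(h)*h' with inner function h(x) = x^{2} + \frac{5}{2}; substituting u = h(x) collapses the integral.
Check: d/dx[5 \log{\left(x^{2} + \frac{5}{2} \right)}] = \frac{20 x}{2 x^{2} + 5} = f(x).

An antiderivative is F(x) = 5 \log{\left(x^{2} + \frac{5}{2} \right)}.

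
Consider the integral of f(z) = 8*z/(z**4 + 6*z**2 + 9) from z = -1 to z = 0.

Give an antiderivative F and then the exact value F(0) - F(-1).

Antiderivative: F(z) = -4/(z**2 + 3); value = -1/3

f matches the chain-rule pattern g'(h)*h' with inner function h(z) = z**2/2 + 3/2; substituting u = h(z) collapses the integral.
F(z) = -4/(z**2 + 3) is an antiderivative of f.
Check: d/dz[-4/(z**2 + 3)] = 8*z/(z**4 + 6*z**2 + 9) = f(z).
F(0) = -4/3; F(-1) = -1.
Integral = F(0) - F(-1) = -1/3.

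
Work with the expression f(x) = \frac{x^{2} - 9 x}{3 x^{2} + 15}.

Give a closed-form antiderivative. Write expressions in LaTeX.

An antiderivative is F(x) = \frac{x}{3} - \frac{3 \log{\left(x^{2} + 5 \right)}}{2} - \frac{\sqrt{5} \operatorname{atan}{\left(\frac{\sqrt{5} x}{5} \right)}}{3}.

Recover f(x) by differentiating a candidate F(x); any mismatch rules it out.
Check: d/dx[\frac{x}{3} - \frac{3 \log{\left(x^{2} + 5 \right)}}{2} - \frac{\sqrt{5} \operatorname{atan}{\left(\frac{\sqrt{5} x}{5} \right)}}{3}] = \frac{x^{2} - 9 x}{3 x^{2} + 15} = f(x).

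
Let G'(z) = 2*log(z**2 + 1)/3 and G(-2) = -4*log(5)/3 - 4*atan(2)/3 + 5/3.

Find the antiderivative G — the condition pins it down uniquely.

A first test for any G(z): its z-derivative must equal the given G'(z).
A general antiderivative is 2*z*log(z**2 + 1)/3 - 4*z/3 + 4*atan(z)/3 + C.
The condition gives C = -4*log(5)/3 - 4*atan(2)/3 + 5/3 - (-4*log(5)/3 - 4*atan(2)/3 + 8/3) = -1.
So G(z) = 2*z*log(z**2 + 1)/3 - 4*z/3 + 4*atan(z)/3 - 1.
Check: d/dz[2*z*log(z**2 + 1)/3 - 4*z/3 + 4*atan(z)/3 - 1] = 2*log(z**2 + 1)/3 = G'(z).

G(z) = 2*z*log(z**2 + 1)/3 - 4*z/3 + 4*atan(z)/3 - 1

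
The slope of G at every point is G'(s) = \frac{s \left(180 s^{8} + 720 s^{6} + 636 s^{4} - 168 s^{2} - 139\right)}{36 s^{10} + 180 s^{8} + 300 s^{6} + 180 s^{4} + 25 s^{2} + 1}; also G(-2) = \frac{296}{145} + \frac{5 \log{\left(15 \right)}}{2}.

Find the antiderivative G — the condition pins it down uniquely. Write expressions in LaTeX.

A candidate passes only if d/ds[G] lands on the given G'(s) exactly.
A general antiderivative is \frac{5 \log{\left(3 s^{2} + 3 \right)}}{2} + \frac{2}{2 s^{4} + 4 s^{2} + \frac{1}{3}} + C.
The condition gives C = \frac{296}{145} + \frac{5 \log{\left(15 \right)}}{2} - (\frac{6}{145} + \frac{5 \log{\left(15 \right)}}{2}) = 2.
So G(s) = \frac{30 s^{4} \log{\left(3 s^{2} + 3 \right)} + 24 s^{4} + 60 s^{2} \log{\left(3 s^{2} + 3 \right)} + 48 s^{2} + 5 \log{\left(3 s^{2} + 3 \right)} + 16}{2 \left(6 s^{4} + 12 s^{2} + 1\right)}.
Check: d/ds[\frac{30 s^{4} \log{\left(3 s^{2} + 3 \right)} + 24 s^{4} + 60 s^{2} \log{\left(3 s^{2} + 3 \right)} + 48 s^{2} + 5 \log{\left(3 s^{2} + 3 \right)} + 16}{2 \left(6 s^{4} + 12 s^{2} + 1\right)}] = \frac{180 s^{9} + 720 s^{7} + 636 s^{5} - 168 s^{3} - 139 s}{36 s^{10} + 180 s^{8} + 300 s^{6} + 180 s^{4} + 25 s^{2} + 1}, which equals G'(s).

G(s) = \frac{30 s^{4} \log{\left(3 s^{2} + 3 \right)} + 24 s^{4} + 60 s^{2} \log{\left(3 s^{2} + 3 \right)} + 48 s^{2} + 5 \log{\left(3 s^{2} + 3 \right)} + 16}{2 \left(6 s^{4} + 12 s^{2} + 1\right)}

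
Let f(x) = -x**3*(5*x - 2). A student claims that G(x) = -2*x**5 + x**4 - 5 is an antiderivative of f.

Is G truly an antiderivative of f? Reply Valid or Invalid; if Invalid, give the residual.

d/dx[G] = -10*x**4 + 4*x**3
d/dx[G] - f(x) = -5*x**4 + 2*x**3 != 0.

Invalid: d/dx[G] - f = -5*x**4 + 2*x**3, which is not 0.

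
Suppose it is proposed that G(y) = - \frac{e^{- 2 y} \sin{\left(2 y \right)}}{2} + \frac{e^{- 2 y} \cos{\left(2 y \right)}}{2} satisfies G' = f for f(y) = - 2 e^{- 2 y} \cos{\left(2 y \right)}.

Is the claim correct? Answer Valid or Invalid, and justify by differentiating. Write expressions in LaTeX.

Valid - the claim checks out under differentiation.

d/dy[G] = - 2 e^{- 2 y} \cos{\left(2 y \right)}
This equals f(y) exactly, so the claim holds.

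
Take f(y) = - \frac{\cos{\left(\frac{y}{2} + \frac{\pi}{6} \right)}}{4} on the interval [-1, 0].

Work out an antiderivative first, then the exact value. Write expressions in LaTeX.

Recover f(y) by differentiating a candidate F(y); any mismatch rules it out.
F(y) = - \frac{\sin{\left(\frac{y}{2} + \frac{\pi}{6} \right)}}{2} is an antiderivative of f.
Check: d/dy[- \frac{\sin{\left(\frac{y}{2} + \frac{\pi}{6} \right)}}{2}] = - \frac{\cos{\left(\frac{y}{2} + \frac{\pi}{6} \right)}}{4} = f(y).
F(0) = - \frac{1}{4}; F(-1) = - \frac{\cos{\left(\frac{1}{2} + \frac{\pi}{3} \right)}}{2}.
Integral = F(0) - F(-1) = - \frac{1}{4} + \frac{\cos{\left(\frac{1}{2} + \frac{\pi}{3} \right)}}{2}.

Antiderivative: F(y) = - \frac{\sin{\left(\frac{y}{2} + \frac{\pi}{6} \right)}}{2}; value = - \frac{1}{4} + \frac{\cos{\left(\frac{1}{2} + \frac{\pi}{3} \right)}}{2}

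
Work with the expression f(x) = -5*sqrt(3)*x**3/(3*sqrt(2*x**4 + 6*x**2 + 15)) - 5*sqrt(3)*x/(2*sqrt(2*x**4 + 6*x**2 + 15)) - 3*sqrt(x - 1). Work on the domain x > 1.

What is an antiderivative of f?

An antiderivative is F(x) = (-24*(x - 1)**(3/2) - 5*sqrt(3)*sqrt(2*x**4 + 6*x**2 + 15))/12.

Integrate term by term and add the pieces.
Check: d/dx[(-24*(x - 1)**(3/2) - 5*sqrt(3)*sqrt(2*x**4 + 6*x**2 + 15))/12] = (-10*sqrt(3)*x**3 - 15*sqrt(3)*x - 18*sqrt(x - 1)*sqrt(2*x**4 + 6*x**2 + 15))/(6*sqrt(2*x**4 + 6*x**2 + 15)), which equals f(x).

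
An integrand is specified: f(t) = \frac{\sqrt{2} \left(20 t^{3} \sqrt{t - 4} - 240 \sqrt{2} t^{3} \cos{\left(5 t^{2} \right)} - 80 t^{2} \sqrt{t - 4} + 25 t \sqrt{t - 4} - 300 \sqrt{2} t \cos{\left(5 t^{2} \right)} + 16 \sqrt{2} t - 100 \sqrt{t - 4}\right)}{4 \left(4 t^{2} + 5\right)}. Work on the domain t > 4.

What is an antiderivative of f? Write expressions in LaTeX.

An antiderivative is F(t) = 4 \left(\frac{t}{2} - 2\right)^{\frac{5}{2}} + \log{\left(2 t^{2} + \frac{5}{2} \right)} - 3 \sin{\left(5 t^{2} \right)}.

An antiderivative F(t) passes only if d/dt[F] lands on f(t) exactly.
Check: d/dt[4 \left(\frac{t}{2} - 2\right)^{\frac{5}{2}} + \log{\left(2 t^{2} + \frac{5}{2} \right)} - 3 \sin{\left(5 t^{2} \right)}] = \frac{20 t^{3} \sqrt{t - 4} - 240 \sqrt{2} t^{3} \cos{\left(5 t^{2} \right)} - 80 t^{2} \sqrt{t - 4} + 25 t \sqrt{t - 4} - 300 \sqrt{2} t \cos{\left(5 t^{2} \right)} + 16 \sqrt{2} t - 100 \sqrt{t - 4}}{8 \sqrt{2} t^{2} + 10 \sqrt{2}}, which equals f(t).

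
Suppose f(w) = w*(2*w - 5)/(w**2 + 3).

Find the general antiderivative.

A candidate is checked by its d/dw: the result must match f(w).
Check: d/dw[(4*w - 5*log(w**2 + 3) - 4*sqrt(3)*atan(sqrt(3)*w/3))/2] = (2*w**2 - 5*w)/(w**2 + 3), which equals f(w).

F(w) = (4*w - 5*log(w**2 + 3) - 4*sqrt(3)*atan(sqrt(3)*w/3))/2 + C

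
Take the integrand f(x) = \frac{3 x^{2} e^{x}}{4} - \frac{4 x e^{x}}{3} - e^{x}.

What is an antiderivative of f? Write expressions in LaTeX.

Recognize the product-rule pattern: f = u'v + uv' with u = \frac{3 x^{2}}{4} - \frac{17 x}{6} + \frac{11}{6}, v = e^{x}, so integration by parts undoes it.
Check: d/dx[\frac{\left(9 x^{2} - 34 x + 22\right) e^{x}}{12}] = \frac{3 x^{2} e^{x}}{4} - \frac{4 x e^{x}}{3} - e^{x} = f(x).

An antiderivative is F(x) = \frac{\left(9 x^{2} - 34 x + 22\right) e^{x}}{12}.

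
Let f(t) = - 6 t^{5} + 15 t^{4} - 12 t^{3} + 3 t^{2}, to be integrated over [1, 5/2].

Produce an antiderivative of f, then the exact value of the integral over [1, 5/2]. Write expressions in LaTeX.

Antiderivative: F(t) = - t^{3} \left(t - 1\right)^{3}; value = - \frac{3375}{64}

The substitution u = t^{2} - t works: f is exactly (dF/du)*(du/dt) for that inner function.
F(t) = - t^{3} \left(t - 1\right)^{3} is an antiderivative of f.
Check: d/dt[- t^{3} \left(t - 1\right)^{3}] = - 6 t^{5} + 15 t^{4} - 12 t^{3} + 3 t^{2} = f(t).
F(5/2) = - \frac{3375}{64}; F(1) = 0.
Integral = F(5/2) - F(1) = - \frac{3375}{64}.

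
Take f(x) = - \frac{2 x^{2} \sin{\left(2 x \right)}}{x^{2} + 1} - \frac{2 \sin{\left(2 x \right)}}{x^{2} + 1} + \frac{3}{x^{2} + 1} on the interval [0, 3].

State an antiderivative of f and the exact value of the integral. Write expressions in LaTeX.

Antiderivative: F(x) = \cos{\left(2 x \right)} + 3 \operatorname{atan}{\left(x \right)}; value = -1 + \cos{\left(6 \right)} + 3 \operatorname{atan}{\left(3 \right)}

The integrand splits into summands that can be handled one at a time.
F(x) = \cos{\left(2 x \right)} + 3 \operatorname{atan}{\left(x \right)} is an antiderivative of f.
Check: d/dx[\cos{\left(2 x \right)} + 3 \operatorname{atan}{\left(x \right)}] = \frac{- 2 x^{2} \sin{\left(2 x \right)} - 2 \sin{\left(2 x \right)} + 3}{x^{2} + 1}, which equals f(x).
F(3) = \cos{\left(6 \right)} + 3 \operatorname{atan}{\left(3 \right)}; F(0) = 1.
Integral = F(3) - F(0) = -1 + \cos{\left(6 \right)} + 3 \operatorname{atan}{\left(3 \right)}.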